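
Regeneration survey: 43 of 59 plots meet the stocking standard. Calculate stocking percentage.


Formula: Stocking % = stocked plots / total plots * 100
Stocking = 43 / 59 * 100
Stocking = 0.7288 * 100 = 72.9%

72.9


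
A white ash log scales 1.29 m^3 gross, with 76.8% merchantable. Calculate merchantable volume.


Formula: MV = V_total * (merchantable_pct / 100)
Merchantable fraction = 76.8% / 100 = 0.768
MV = 1.29 m^3 * 0.768 = 0.991 m^3

0.991


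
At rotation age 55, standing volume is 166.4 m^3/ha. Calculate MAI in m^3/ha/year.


Formula: MAI = Total Volume / Stand Age
MAI = 166.4 m^3/ha / 55 years
MAI = 3.03 m^3/ha/year

3.03


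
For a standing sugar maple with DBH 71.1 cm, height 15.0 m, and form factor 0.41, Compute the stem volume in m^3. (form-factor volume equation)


Formula: V = pi * (DBH/200)^2 * H * ff
Radius = DBH/200 = 71.1/200 = 0.3555 m
Radius^2 = 0.3555^2 = 0.12638025 m^2
V = pi * 0.12638025 * 15.0 * 0.41
V = 2.442 m^3

2.442


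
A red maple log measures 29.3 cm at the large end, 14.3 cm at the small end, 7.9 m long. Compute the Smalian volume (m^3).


Smalian: V = (A1 + A2)/2 * L,  A = pi*(D/200)^2
A1 = pi*(29.3/200)^2 = 0.067426 m^2
A2 = pi*(14.3/200)^2 = 0.016061 m^2
V = (0.067426+0.016061)/2*7.9 = 0.3298 m^3

0.3298


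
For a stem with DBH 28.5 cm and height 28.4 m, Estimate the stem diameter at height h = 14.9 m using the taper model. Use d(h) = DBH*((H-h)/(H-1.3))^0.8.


Taper: d(h) = DBH * ((H - h) / (H - 1.3))^0.8
Numerator = H - h = 28.4 - 14.9 = 13.5 m
Denominator = H - 1.3 = 28.4 - 1.3 = 27.1 m
Ratio = 13.5 / 27.1 = 0.49815
d = 28.5 * 0.49815^0.8 = 16.3 cm

16.3


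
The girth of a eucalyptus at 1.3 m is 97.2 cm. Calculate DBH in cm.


Formula: DBH = C / pi
DBH = 97.2 / pi
pi = 3.14159...
DBH = 30.9 cm

30.9


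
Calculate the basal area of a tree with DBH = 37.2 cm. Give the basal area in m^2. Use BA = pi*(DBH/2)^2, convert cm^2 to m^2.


Formula: BA = pi * (DBH/2)^2 / 10000  (cm^2 to m^2)
Radius = DBH/2 = 37.2/2 = 18.6 cm
BA = pi * 18.6^2 / 10000
   = 1086.8654 cm^2 / 10000
   = 0.1087 m^2

0.1087


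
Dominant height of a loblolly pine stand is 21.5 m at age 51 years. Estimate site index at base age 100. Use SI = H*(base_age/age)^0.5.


Formula: SI = H_dom * (base_age / age)^0.5
Age ratio = 100 / 51 = 1.96078
sqrt(age_ratio) = 1.40028
SI = 21.5 * 1.40028 = 30.1 m

30.1


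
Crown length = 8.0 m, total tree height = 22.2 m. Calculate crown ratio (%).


Formula: Crown Ratio = (Crown Length / Total Height) * 100
CR = (8.0 m / 22.2 m) * 100
CR = 0.3604 * 100 = 36.0%

36.0


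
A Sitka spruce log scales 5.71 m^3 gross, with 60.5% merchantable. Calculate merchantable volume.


Formula: MV = V_total * (merchantable_pct / 100)
Merchantable fraction = 60.5% / 100 = 0.605
MV = 5.71 m^3 * 0.605 = 3.455 m^3

3.455


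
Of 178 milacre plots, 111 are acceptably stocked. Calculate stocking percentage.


Formula: Stocking % = stocked plots / total plots * 100
Stocking = 111 / 178 * 100
Stocking = 0.6236 * 100 = 62.4%

62.4


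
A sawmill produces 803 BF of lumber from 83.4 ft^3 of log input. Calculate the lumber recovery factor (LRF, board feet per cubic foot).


Formula: LRF = Lumber Output (BF) / Log Input (ft^3)
LRF = 803 BF / 83.4 ft^3
LRF = 9.63 BF/ft^3

9.63


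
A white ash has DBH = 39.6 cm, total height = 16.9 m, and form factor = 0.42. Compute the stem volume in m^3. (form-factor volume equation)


Formula: V = pi * (DBH/200)^2 * H * ff
Radius = DBH/200 = 39.6/200 = 0.198 m
Radius^2 = 0.198^2 = 0.039204 m^2
V = pi * 0.039204 * 16.9 * 0.42
V = 0.874 m^3

0.874


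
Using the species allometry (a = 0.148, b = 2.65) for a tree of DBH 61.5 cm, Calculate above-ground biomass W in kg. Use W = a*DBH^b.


Formula: W = a * DBH^b  (allometric power law)
DBH^b = 61.5^2.65 = 55019.8063
W = 0.148 * 55019.8063 = 8142.9 kg

8142.9


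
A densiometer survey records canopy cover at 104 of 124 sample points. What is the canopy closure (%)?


Formula: Canopy closure = covered points / total points * 100
Closure = 104 / 124 * 100
Closure = 0.8387 * 100 = 83.9%

83.9


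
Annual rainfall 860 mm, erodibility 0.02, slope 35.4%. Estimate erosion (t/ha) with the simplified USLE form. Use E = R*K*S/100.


Formula: E = R * K * S / 100  (simplified USLE)
R * K = 860 * 0.02 = 17.2
E = 17.2 * 35.4 / 100 = 6.09 t/ha

6.09


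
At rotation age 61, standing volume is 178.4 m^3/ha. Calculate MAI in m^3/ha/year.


Formula: MAI = Total Volume / Stand Age
MAI = 178.4 m^3/ha / 61 years
MAI = 2.92 m^3/ha/year

2.92


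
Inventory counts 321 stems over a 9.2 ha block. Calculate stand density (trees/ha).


Formula: Stand Density = N_trees / Area_ha
Density = 321 trees / 9.2 ha
Density = 35 trees/ha

35


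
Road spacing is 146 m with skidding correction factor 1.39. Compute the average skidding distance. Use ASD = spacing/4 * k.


Formula: ASD = (spacing / 4) * correction
Uncorrected distance = spacing / 4 = 146 / 4 = 36.5 m
ASD = 36.5 * 1.39 = 51 m

51


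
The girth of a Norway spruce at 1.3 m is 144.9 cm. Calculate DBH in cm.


Formula: DBH = C / pi
DBH = 144.9 / pi
pi = 3.14159...
DBH = 46.1 cm

46.1


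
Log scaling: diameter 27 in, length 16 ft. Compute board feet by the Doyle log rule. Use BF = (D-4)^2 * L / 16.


Doyle: BF = (D - 4)^2 * L / 16
Adjusted diameter = 27 - 4 = 23 in
(D-4)^2 = 23^2 = 529
BF = 529 * 16 / 16 = 529 BF

529


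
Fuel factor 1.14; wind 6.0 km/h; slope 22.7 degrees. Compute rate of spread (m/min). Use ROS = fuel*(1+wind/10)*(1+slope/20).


Formula: ROS = fuel * (1 + wind/10) * (1 + slope/20)
Wind factor = 1 + 6.0/10 = 1.6
Slope factor = 1 + 22.7/20 = 2.135
ROS = 1.14 * 1.6 * 2.135 = 3.89 m/min

3.89


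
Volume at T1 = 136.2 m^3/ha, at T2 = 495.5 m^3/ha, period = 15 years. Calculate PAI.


Formula: PAI = (V_T2 - V_T1) / (T2 - T1)
Volume increment = 495.5 - 136.2 = 359.3 m^3/ha
PAI = 359.3 / 15 = 23.95 m^3/ha/year

23.95


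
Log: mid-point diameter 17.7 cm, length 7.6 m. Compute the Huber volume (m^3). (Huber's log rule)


Huber: V = Am * L,  Am = pi*(Dm/200)^2
Am = pi*(17.7/200)^2 = 0.024606 m^2
V = 0.024606*7.6 = 0.187 m^3

0.187


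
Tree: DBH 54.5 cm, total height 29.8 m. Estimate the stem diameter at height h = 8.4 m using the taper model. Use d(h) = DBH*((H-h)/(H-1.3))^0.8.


Taper: d(h) = DBH * ((H - h) / (H - 1.3))^0.8
Numerator = H - h = 29.8 - 8.4 = 21.4 m
Denominator = H - 1.3 = 29.8 - 1.3 = 28.5 m
Ratio = 21.4 / 28.5 = 0.75088
d = 54.5 * 0.75088^0.8 = 43.3 cm

43.3


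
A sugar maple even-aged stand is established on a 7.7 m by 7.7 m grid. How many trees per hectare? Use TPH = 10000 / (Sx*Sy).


Formula: TPH = 10000 m^2/ha / (spacing_x * spacing_y)
Area per tree = 7.7 m * 7.7 m = 59.29 m^2
TPH = 10000 / 59.29 = 169 trees/ha

169


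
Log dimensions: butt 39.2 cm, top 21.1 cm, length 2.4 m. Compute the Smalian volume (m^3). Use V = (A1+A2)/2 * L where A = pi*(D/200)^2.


Smalian: V = (A1 + A2)/2 * L,  A = pi*(D/200)^2
A1 = pi*(39.2/200)^2 = 0.120687 m^2
A2 = pi*(21.1/200)^2 = 0.034967 m^2
V = (0.120687+0.034967)/2*2.4 = 0.1868 m^3

0.1868


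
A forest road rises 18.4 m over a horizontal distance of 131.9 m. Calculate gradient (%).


Formula: Gradient = rise / run * 100
Gradient = 18.4 / 131.9 * 100 = 13.9%

13.9


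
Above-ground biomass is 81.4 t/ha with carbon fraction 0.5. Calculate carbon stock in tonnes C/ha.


Formula: Carbon Stock = Biomass * Carbon Fraction
C = 81.4 t/ha * 0.5
C = 40.7 t C/ha

40.7


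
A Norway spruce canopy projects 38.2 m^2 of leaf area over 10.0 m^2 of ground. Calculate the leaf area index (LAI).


Formula: LAI = total leaf area / ground area  (dimensionless)
LAI = 38.2 m^2 / 10.0 m^2
LAI = 3.82

3.82


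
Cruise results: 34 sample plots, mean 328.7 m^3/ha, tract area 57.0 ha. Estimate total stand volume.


Formula: Total Volume = Mean Volume per ha * Total Area
Total Volume = 328.7 m^3/ha * 57.0 ha
Total Volume = 18736 m^3

18736


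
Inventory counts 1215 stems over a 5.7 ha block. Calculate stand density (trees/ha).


Formula: Stand Density = N_trees / Area_ha
Density = 1215 trees / 5.7 ha
Density = 213 trees/ha

213


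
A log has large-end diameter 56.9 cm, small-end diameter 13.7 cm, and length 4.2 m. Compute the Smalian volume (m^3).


Smalian: V = (A1 + A2)/2 * L,  A = pi*(D/200)^2
A1 = pi*(56.9/200)^2 = 0.254281 m^2
A2 = pi*(13.7/200)^2 = 0.014741 m^2
V = (0.254281+0.014741)/2*4.2 = 0.5649 m^3

0.5649


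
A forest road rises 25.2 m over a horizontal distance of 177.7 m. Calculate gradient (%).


Formula: Gradient = rise / run * 100
Gradient = 25.2 / 177.7 * 100 = 14.2%

14.2


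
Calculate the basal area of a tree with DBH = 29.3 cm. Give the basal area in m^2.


Formula: BA = pi * (DBH/2)^2 / 10000  (cm^2 to m^2)
Radius = DBH/2 = 29.3/2 = 14.65 cm
BA = pi * 14.65^2 / 10000
   = 674.2565 cm^2 / 10000
   = 0.0674 m^2

0.0674


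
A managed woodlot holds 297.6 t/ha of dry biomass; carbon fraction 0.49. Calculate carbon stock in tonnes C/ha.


Formula: Carbon Stock = Biomass * Carbon Fraction
C = 297.6 t/ha * 0.49
C = 145.8 t C/ha

145.8


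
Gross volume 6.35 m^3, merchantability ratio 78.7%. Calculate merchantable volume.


Formula: MV = V_total * (merchantable_pct / 100)
Merchantable fraction = 78.7% / 100 = 0.787
MV = 6.35 m^3 * 0.787 = 4.997 m^3

4.997


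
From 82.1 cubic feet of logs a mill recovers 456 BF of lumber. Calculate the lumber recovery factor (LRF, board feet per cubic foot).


Formula: LRF = Lumber Output (BF) / Log Input (ft^3)
LRF = 456 BF / 82.1 ft^3
LRF = 5.55 BF/ft^3

5.55


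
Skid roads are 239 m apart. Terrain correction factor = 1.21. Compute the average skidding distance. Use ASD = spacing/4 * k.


Formula: ASD = (spacing / 4) * correction
Uncorrected distance = spacing / 4 = 239 / 4 = 59.75 m
ASD = 59.75 * 1.21 = 72 m

72


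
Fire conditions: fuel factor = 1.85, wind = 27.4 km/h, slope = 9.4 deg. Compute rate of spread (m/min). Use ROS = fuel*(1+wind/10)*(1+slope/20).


Formula: ROS = fuel * (1 + wind/10) * (1 + slope/20)
Wind factor = 1 + 27.4/10 = 3.74
Slope factor = 1 + 9.4/20 = 1.47
ROS = 1.85 * 3.74 * 1.47 = 10.17 m/min

10.17


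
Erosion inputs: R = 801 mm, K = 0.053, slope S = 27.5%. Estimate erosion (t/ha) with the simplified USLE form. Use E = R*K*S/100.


Formula: E = R * K * S / 100  (simplified USLE)
R * K = 801 * 0.053 = 42.453
E = 42.453 * 27.5 / 100 = 11.67 t/ha

11.67


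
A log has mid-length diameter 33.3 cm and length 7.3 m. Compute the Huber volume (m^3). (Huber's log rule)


Huber: V = Am * L,  Am = pi*(Dm/200)^2
Am = pi*(33.3/200)^2 = 0.087092 m^2
V = 0.087092*7.3 = 0.6358 m^3

0.6358


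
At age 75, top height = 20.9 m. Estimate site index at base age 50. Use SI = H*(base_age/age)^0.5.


Formula: SI = H_dom * (base_age / age)^0.5
Age ratio = 50 / 75 = 0.66667
sqrt(age_ratio) = 0.8165
SI = 20.9 * 0.8165 = 17.1 m

17.1


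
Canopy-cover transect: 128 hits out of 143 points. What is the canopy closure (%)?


Formula: Canopy closure = covered points / total points * 100
Closure = 128 / 143 * 100
Closure = 0.8951 * 100 = 89.5%

89.5


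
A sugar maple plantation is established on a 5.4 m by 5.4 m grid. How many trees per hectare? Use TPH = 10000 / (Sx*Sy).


Formula: TPH = 10000 m^2/ha / (spacing_x * spacing_y)
Area per tree = 5.4 m * 5.4 m = 29.16 m^2
TPH = 10000 / 29.16 = 343 trees/ha

343


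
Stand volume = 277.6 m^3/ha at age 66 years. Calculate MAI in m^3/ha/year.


Formula: MAI = Total Volume / Stand Age
MAI = 277.6 m^3/ha / 66 years
MAI = 4.21 m^3/ha/year

4.21


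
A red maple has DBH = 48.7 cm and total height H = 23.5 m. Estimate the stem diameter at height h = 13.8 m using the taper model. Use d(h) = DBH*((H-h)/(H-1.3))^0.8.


Taper: d(h) = DBH * ((H - h) / (H - 1.3))^0.8
Numerator = H - h = 23.5 - 13.8 = 9.7 m
Denominator = H - 1.3 = 23.5 - 1.3 = 22.2 m
Ratio = 9.7 / 22.2 = 0.43694
d = 48.7 * 0.43694^0.8 = 25.1 cm

25.1


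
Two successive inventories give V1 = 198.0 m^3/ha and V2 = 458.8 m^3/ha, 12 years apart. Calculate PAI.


Formula: PAI = (V_T2 - V_T1) / (T2 - T1)
Volume increment = 458.8 - 198.0 = 260.8 m^3/ha
PAI = 260.8 / 12 = 21.73 m^3/ha/year

21.73


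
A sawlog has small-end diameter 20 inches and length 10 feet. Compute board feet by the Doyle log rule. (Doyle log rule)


Doyle: BF = (D - 4)^2 * L / 16
Adjusted diameter = 20 - 4 = 16 in
(D-4)^2 = 16^2 = 256
BF = 256 * 10 / 16 = 160 BF

160


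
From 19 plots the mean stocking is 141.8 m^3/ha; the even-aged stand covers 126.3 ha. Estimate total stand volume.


Formula: Total Volume = Mean Volume per ha * Total Area
Total Volume = 141.8 m^3/ha * 126.3 ha
Total Volume = 17909 m^3

17909


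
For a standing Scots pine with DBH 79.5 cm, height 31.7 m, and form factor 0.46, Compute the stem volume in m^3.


Formula: V = pi * (DBH/200)^2 * H * ff
Radius = DBH/200 = 79.5/200 = 0.3975 m
Radius^2 = 0.3975^2 = 0.15800625 m^2
V = pi * 0.15800625 * 31.7 * 0.46
V = 7.238 m^3

7.238


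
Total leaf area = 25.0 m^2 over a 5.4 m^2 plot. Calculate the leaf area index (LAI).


Formula: LAI = total leaf area / ground area  (dimensionless)
LAI = 25.0 m^2 / 5.4 m^2
LAI = 4.63

4.63


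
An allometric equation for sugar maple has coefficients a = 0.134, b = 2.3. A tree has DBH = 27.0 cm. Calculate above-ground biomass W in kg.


Formula: W = a * DBH^b  (allometric power law)
DBH^b = 27.0^2.3 = 1959.4612
W = 0.134 * 1959.4612 = 262.6 kg

262.6


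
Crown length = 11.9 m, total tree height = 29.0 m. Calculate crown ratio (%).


Formula: Crown Ratio = (Crown Length / Total Height) * 100
CR = (11.9 m / 29.0 m) * 100
CR = 0.4103 * 100 = 41.0%

41.0


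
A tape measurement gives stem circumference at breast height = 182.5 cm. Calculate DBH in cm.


Formula: DBH = C / pi
DBH = 182.5 / pi
pi = 3.14159...
DBH = 58.1 cm

58.1


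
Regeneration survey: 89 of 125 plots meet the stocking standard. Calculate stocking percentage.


Formula: Stocking % = stocked plots / total plots * 100
Stocking = 89 / 125 * 100
Stocking = 0.712 * 100 = 71.2%

71.2


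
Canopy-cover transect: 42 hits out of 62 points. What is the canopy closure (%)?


Formula: Canopy closure = covered points / total points * 100
Closure = 42 / 62 * 100
Closure = 0.6774 * 100 = 67.7%

67.7


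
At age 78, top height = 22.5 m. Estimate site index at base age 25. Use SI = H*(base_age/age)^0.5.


Formula: SI = H_dom * (base_age / age)^0.5
Age ratio = 25 / 78 = 0.32051
sqrt(age_ratio) = 0.56614
SI = 22.5 * 0.56614 = 12.7 m

12.7


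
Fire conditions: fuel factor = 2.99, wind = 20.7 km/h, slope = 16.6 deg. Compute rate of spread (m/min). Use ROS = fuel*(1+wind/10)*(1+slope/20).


Formula: ROS = fuel * (1 + wind/10) * (1 + slope/20)
Wind factor = 1 + 20.7/10 = 3.07
Slope factor = 1 + 16.6/20 = 1.83
ROS = 2.99 * 3.07 * 1.83 = 16.8 m/min

16.8


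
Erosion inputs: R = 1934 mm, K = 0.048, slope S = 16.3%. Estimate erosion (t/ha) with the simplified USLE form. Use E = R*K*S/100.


Formula: E = R * K * S / 100  (simplified USLE)
R * K = 1934 * 0.048 = 92.832
E = 92.832 * 16.3 / 100 = 15.13 t/ha

15.13


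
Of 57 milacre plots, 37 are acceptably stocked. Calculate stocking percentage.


Formula: Stocking % = stocked plots / total plots * 100
Stocking = 37 / 57 * 100
Stocking = 0.6491 * 100 = 64.9%

64.9


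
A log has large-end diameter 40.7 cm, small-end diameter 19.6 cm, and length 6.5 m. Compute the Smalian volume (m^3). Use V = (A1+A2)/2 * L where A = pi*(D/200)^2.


Smalian: V = (A1 + A2)/2 * L,  A = pi*(D/200)^2
A1 = pi*(40.7/200)^2 = 0.1301 m^2
A2 = pi*(19.6/200)^2 = 0.030172 m^2
V = (0.1301+0.030172)/2*6.5 = 0.5209 m^3

0.5209


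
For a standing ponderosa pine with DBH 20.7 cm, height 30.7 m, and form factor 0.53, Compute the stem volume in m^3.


Formula: V = pi * (DBH/200)^2 * H * ff
Radius = DBH/200 = 20.7/200 = 0.1035 m
Radius^2 = 0.1035^2 = 0.01071225 m^2
V = pi * 0.01071225 * 30.7 * 0.53
V = 0.548 m^3

0.548


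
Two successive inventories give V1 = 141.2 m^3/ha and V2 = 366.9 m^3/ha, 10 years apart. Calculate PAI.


Formula: PAI = (V_T2 - V_T1) / (T2 - T1)
Volume increment = 366.9 - 141.2 = 225.7 m^3/ha
PAI = 225.7 / 10 = 22.57 m^3/ha/year

22.57


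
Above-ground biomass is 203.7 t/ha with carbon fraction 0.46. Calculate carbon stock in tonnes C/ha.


Formula: Carbon Stock = Biomass * Carbon Fraction
C = 203.7 t/ha * 0.46
C = 93.7 t C/ha

93.7


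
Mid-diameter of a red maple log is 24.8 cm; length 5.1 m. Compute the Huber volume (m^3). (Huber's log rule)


Huber: V = Am * L,  Am = pi*(Dm/200)^2
Am = pi*(24.8/200)^2 = 0.048305 m^2
V = 0.048305*5.1 = 0.2464 m^3

0.2464


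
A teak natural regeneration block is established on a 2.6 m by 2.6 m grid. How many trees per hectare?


Formula: TPH = 10000 m^2/ha / (spacing_x * spacing_y)
Area per tree = 2.6 m * 2.6 m = 6.76 m^2
TPH = 10000 / 6.76 = 1479 trees/ha

1479


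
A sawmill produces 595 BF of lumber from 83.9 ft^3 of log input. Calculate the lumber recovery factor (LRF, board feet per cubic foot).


Formula: LRF = Lumber Output (BF) / Log Input (ft^3)
LRF = 595 BF / 83.9 ft^3
LRF = 7.09 BF/ft^3

7.09


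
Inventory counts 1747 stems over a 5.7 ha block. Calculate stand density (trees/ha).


Formula: Stand Density = N_trees / Area_ha
Density = 1747 trees / 5.7 ha
Density = 306 trees/ha

306


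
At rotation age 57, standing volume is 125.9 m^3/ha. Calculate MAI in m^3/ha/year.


Formula: MAI = Total Volume / Stand Age
MAI = 125.9 m^3/ha / 57 years
MAI = 2.21 m^3/ha/year

2.21


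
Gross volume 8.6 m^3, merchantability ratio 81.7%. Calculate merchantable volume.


Formula: MV = V_total * (merchantable_pct / 100)
Merchantable fraction = 81.7% / 100 = 0.817
MV = 8.6 m^3 * 0.817 = 7.026 m^3

7.026


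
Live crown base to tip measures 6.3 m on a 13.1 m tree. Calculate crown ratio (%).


Formula: Crown Ratio = (Crown Length / Total Height) * 100
CR = (6.3 m / 13.1 m) * 100
CR = 0.4809 * 100 = 48.1%

48.1


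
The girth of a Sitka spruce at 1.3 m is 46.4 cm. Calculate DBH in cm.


Formula: DBH = C / pi
DBH = 46.4 / pi
pi = 3.14159...
DBH = 14.8 cm

14.8


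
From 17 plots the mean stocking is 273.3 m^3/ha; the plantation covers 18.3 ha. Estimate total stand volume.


Formula: Total Volume = Mean Volume per ha * Total Area
Total Volume = 273.3 m^3/ha * 18.3 ha
Total Volume = 5001 m^3

5001


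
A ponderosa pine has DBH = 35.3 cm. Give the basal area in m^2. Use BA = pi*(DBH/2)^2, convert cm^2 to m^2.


Formula: BA = pi * (DBH/2)^2 / 10000  (cm^2 to m^2)
Radius = DBH/2 = 35.3/2 = 17.65 cm
BA = pi * 17.65^2 / 10000
   = 978.6768 cm^2 / 10000
   = 0.0979 m^2

0.0979


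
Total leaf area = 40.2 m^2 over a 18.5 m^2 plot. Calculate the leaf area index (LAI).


Formula: LAI = total leaf area / ground area  (dimensionless)
LAI = 40.2 m^2 / 18.5 m^2
LAI = 2.17

2.17


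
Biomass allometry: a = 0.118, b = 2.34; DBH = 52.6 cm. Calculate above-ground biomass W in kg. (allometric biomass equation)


Formula: W = a * DBH^b  (allometric power law)
DBH^b = 52.6^2.34 = 10644.0435
W = 0.118 * 10644.0435 = 1256.0 kg

1256.0


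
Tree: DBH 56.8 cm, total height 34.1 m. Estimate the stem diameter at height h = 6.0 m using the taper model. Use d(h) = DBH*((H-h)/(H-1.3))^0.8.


Taper: d(h) = DBH * ((H - h) / (H - 1.3))^0.8
Numerator = H - h = 34.1 - 6.0 = 28.1 m
Denominator = H - 1.3 = 34.1 - 1.3 = 32.8 m
Ratio = 28.1 / 32.8 = 0.85671
d = 56.8 * 0.85671^0.8 = 50.2 cm

50.2


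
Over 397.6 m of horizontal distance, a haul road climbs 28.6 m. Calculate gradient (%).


Formula: Gradient = rise / run * 100
Gradient = 28.6 / 397.6 * 100 = 7.2%

7.2


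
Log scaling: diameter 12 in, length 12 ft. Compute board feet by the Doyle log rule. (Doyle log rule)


Doyle: BF = (D - 4)^2 * L / 16
Adjusted diameter = 12 - 4 = 8 in
(D-4)^2 = 8^2 = 64
BF = 64 * 12 / 16 = 48 BF

48


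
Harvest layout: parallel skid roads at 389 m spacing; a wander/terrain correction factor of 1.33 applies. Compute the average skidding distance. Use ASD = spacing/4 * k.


Formula: ASD = (spacing / 4) * correction
Uncorrected distance = spacing / 4 = 389 / 4 = 97.25 m
ASD = 97.25 * 1.33 = 129 m

129


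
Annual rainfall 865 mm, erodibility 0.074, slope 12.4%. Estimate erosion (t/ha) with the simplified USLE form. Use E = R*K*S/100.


Formula: E = R * K * S / 100  (simplified USLE)
R * K = 865 * 0.074 = 64.01
E = 64.01 * 12.4 / 100 = 7.94 t/ha

7.94


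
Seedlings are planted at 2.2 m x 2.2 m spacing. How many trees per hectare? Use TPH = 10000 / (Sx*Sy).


Formula: TPH = 10000 m^2/ha / (spacing_x * spacing_y)
Area per tree = 2.2 m * 2.2 m = 4.84 m^2
TPH = 10000 / 4.84 = 2066 trees/ha

2066


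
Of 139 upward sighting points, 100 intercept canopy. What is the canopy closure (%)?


Formula: Canopy closure = covered points / total points * 100
Closure = 100 / 139 * 100
Closure = 0.7194 * 100 = 71.9%

71.9


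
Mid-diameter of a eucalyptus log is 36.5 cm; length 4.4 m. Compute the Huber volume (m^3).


Huber: V = Am * L,  Am = pi*(Dm/200)^2
Am = pi*(36.5/200)^2 = 0.104635 m^2
V = 0.104635*4.4 = 0.4604 m^3

0.4604


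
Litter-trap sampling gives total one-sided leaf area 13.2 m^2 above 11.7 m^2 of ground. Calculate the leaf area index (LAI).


Formula: LAI = total leaf area / ground area  (dimensionless)
LAI = 13.2 m^2 / 11.7 m^2
LAI = 1.13

1.13


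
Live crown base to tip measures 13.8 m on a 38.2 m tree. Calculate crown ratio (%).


Formula: Crown Ratio = (Crown Length / Total Height) * 100
CR = (13.8 m / 38.2 m) * 100
CR = 0.3613 * 100 = 36.1%

36.1


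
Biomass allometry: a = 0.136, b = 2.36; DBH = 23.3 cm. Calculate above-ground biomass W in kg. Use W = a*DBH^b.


Formula: W = a * DBH^b  (allometric power law)
DBH^b = 23.3^2.36 = 1686.3976
W = 0.136 * 1686.3976 = 229.4 kg

229.4


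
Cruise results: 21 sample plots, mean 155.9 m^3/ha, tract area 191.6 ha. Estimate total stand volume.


Formula: Total Volume = Mean Volume per ha * Total Area
Total Volume = 155.9 m^3/ha * 191.6 ha
Total Volume = 29870 m^3

29870


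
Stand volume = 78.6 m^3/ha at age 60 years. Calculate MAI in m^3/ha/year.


Formula: MAI = Total Volume / Stand Age
MAI = 78.6 m^3/ha / 60 years
MAI = 1.31 m^3/ha/year

1.31


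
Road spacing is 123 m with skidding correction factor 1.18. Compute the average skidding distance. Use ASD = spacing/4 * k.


Formula: ASD = (spacing / 4) * correction
Uncorrected distance = spacing / 4 = 123 / 4 = 30.75 m
ASD = 30.75 * 1.18 = 36 m

36


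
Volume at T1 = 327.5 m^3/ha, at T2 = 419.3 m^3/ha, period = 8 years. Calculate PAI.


Formula: PAI = (V_T2 - V_T1) / (T2 - T1)
Volume increment = 419.3 - 327.5 = 91.8 m^3/ha
PAI = 91.8 / 8 = 11.48 m^3/ha/year

11.48


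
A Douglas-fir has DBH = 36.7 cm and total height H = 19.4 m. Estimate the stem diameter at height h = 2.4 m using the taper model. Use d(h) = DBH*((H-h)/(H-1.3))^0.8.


Taper: d(h) = DBH * ((H - h) / (H - 1.3))^0.8
Numerator = H - h = 19.4 - 2.4 = 17.0 m
Denominator = H - 1.3 = 19.4 - 1.3 = 18.1 m
Ratio = 17.0 / 18.1 = 0.93923
d = 36.7 * 0.93923^0.8 = 34.9 cm

34.9


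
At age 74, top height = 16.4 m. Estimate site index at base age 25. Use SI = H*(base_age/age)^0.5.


Formula: SI = H_dom * (base_age / age)^0.5
Age ratio = 25 / 74 = 0.33784
sqrt(age_ratio) = 0.58124
SI = 16.4 * 0.58124 = 9.5 m

9.5


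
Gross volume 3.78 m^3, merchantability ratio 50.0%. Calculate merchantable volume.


Formula: MV = V_total * (merchantable_pct / 100)
Merchantable fraction = 50.0% / 100 = 0.5
MV = 3.78 m^3 * 0.5 = 1.89 m^3

1.89


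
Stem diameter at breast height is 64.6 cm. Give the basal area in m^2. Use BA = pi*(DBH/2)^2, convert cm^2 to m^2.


Formula: BA = pi * (DBH/2)^2 / 10000  (cm^2 to m^2)
Radius = DBH/2 = 64.6/2 = 32.3 cm
BA = pi * 32.3^2 / 10000
   = 3277.5922 cm^2 / 10000
   = 0.3278 m^2

0.3278


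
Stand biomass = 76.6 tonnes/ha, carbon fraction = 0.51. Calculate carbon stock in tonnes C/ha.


Formula: Carbon Stock = Biomass * Carbon Fraction
C = 76.6 t/ha * 0.51
C = 39.1 t C/ha

39.1


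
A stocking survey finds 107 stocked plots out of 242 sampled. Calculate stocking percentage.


Formula: Stocking % = stocked plots / total plots * 100
Stocking = 107 / 242 * 100
Stocking = 0.4421 * 100 = 44.2%

44.2


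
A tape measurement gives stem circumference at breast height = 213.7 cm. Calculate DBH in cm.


Formula: DBH = C / pi
DBH = 213.7 / pi
pi = 3.14159...
DBH = 68.0 cm

68.0


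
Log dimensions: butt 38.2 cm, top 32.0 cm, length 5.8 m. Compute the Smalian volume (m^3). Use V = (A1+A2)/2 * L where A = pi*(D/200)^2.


Smalian: V = (A1 + A2)/2 * L,  A = pi*(D/200)^2
A1 = pi*(38.2/200)^2 = 0.114608 m^2
A2 = pi*(32.0/200)^2 = 0.080425 m^2
V = (0.114608+0.080425)/2*5.8 = 0.5656 m^3

0.5656


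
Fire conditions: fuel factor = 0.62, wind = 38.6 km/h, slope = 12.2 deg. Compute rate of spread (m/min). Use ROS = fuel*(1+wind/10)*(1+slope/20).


Formula: ROS = fuel * (1 + wind/10) * (1 + slope/20)
Wind factor = 1 + 38.6/10 = 4.86
Slope factor = 1 + 12.2/20 = 1.61
ROS = 0.62 * 4.86 * 1.61 = 4.85 m/min

4.85


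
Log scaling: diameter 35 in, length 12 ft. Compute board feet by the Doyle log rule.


Doyle: BF = (D - 4)^2 * L / 16
Adjusted diameter = 35 - 4 = 31 in
(D-4)^2 = 31^2 = 961
BF = 961 * 12 / 16 = 721 BF

721


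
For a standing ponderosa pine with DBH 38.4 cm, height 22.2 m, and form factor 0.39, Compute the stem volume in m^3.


Formula: V = pi * (DBH/200)^2 * H * ff
Radius = DBH/200 = 38.4/200 = 0.192 m
Radius^2 = 0.192^2 = 0.036864 m^2
V = pi * 0.036864 * 22.2 * 0.39
V = 1.003 m^3

1.003


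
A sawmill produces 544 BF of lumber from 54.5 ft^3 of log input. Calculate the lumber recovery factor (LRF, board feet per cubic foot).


Formula: LRF = Lumber Output (BF) / Log Input (ft^3)
LRF = 544 BF / 54.5 ft^3
LRF = 9.98 BF/ft^3

9.98


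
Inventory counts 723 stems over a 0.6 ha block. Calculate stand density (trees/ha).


Formula: Stand Density = N_trees / Area_ha
Density = 723 trees / 0.6 ha
Density = 1205 trees/ha

1205


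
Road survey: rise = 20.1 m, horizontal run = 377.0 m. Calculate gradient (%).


Formula: Gradient = rise / run * 100
Gradient = 20.1 / 377.0 * 100 = 5.3%

5.3


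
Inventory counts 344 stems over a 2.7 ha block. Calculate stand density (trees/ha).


Formula: Stand Density = N_trees / Area_ha
Density = 344 trees / 2.7 ha
Density = 127 trees/ha

127


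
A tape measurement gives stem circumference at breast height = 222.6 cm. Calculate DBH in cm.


Formula: DBH = C / pi
DBH = 222.6 / pi
pi = 3.14159...
DBH = 70.9 cm

70.9


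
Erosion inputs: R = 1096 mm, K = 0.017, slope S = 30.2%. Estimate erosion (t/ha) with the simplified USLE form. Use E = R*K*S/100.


Formula: E = R * K * S / 100  (simplified USLE)
R * K = 1096 * 0.017 = 18.632
E = 18.632 * 30.2 / 100 = 5.63 t/ha

5.63


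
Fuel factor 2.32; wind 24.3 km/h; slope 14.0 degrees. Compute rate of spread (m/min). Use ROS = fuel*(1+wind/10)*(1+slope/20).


Formula: ROS = fuel * (1 + wind/10) * (1 + slope/20)
Wind factor = 1 + 24.3/10 = 3.43
Slope factor = 1 + 14.0/20 = 1.7
ROS = 2.32 * 3.43 * 1.7 = 13.53 m/min

13.53


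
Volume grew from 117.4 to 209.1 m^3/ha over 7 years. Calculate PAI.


Formula: PAI = (V_T2 - V_T1) / (T2 - T1)
Volume increment = 209.1 - 117.4 = 91.7 m^3/ha
PAI = 91.7 / 7 = 13.1 m^3/ha/year

13.1


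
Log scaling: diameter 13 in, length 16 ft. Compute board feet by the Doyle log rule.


Doyle: BF = (D - 4)^2 * L / 16
Adjusted diameter = 13 - 4 = 9 in
(D-4)^2 = 9^2 = 81
BF = 81 * 16 / 16 = 81 BF

81


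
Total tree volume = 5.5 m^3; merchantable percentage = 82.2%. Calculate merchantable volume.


Formula: MV = V_total * (merchantable_pct / 100)
Merchantable fraction = 82.2% / 100 = 0.822
MV = 5.5 m^3 * 0.822 = 4.521 m^3

4.521


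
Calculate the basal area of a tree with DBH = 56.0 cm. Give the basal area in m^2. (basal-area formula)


Formula: BA = pi * (DBH/2)^2 / 10000  (cm^2 to m^2)
Radius = DBH/2 = 56.0/2 = 28.0 cm
BA = pi * 28.0^2 / 10000
   = 2463.0086 cm^2 / 10000
   = 0.2463 m^2

0.2463


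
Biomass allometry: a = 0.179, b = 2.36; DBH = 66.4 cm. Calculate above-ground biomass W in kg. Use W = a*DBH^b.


Formula: W = a * DBH^b  (allometric power law)
DBH^b = 66.4^2.36 = 19967.177
W = 0.179 * 19967.177 = 3574.1 kg

3574.1


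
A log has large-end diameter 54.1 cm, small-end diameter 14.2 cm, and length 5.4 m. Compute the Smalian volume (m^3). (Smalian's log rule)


Smalian: V = (A1 + A2)/2 * L,  A = pi*(D/200)^2
A1 = pi*(54.1/200)^2 = 0.229871 m^2
A2 = pi*(14.2/200)^2 = 0.015837 m^2
V = (0.229871+0.015837)/2*5.4 = 0.6634 m^3

0.6634


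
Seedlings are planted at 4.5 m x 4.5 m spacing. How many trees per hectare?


Formula: TPH = 10000 m^2/ha / (spacing_x * spacing_y)
Area per tree = 4.5 m * 4.5 m = 20.25 m^2
TPH = 10000 / 20.25 = 494 trees/ha

494


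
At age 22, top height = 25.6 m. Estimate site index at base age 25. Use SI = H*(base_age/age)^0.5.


Formula: SI = H_dom * (base_age / age)^0.5
Age ratio = 25 / 22 = 1.13636
sqrt(age_ratio) = 1.066
SI = 25.6 * 1.066 = 27.3 m

27.3


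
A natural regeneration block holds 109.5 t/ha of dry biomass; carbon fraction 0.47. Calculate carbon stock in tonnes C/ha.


Formula: Carbon Stock = Biomass * Carbon Fraction
C = 109.5 t/ha * 0.47
C = 51.5 t C/ha

51.5


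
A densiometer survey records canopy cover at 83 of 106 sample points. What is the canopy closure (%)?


Formula: Canopy closure = covered points / total points * 100
Closure = 83 / 106 * 100
Closure = 0.783 * 100 = 78.3%

78.3


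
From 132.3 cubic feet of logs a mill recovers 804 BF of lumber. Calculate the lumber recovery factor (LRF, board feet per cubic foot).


Formula: LRF = Lumber Output (BF) / Log Input (ft^3)
LRF = 804 BF / 132.3 ft^3
LRF = 6.08 BF/ft^3

6.08


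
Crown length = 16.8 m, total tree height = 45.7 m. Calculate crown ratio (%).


Formula: Crown Ratio = (Crown Length / Total Height) * 100
CR = (16.8 m / 45.7 m) * 100
CR = 0.3676 * 100 = 36.8%

36.8


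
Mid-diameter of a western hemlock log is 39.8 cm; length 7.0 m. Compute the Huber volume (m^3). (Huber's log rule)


Huber: V = Am * L,  Am = pi*(Dm/200)^2
Am = pi*(39.8/200)^2 = 0.12441 m^2
V = 0.12441*7.0 = 0.8709 m^3

0.8709


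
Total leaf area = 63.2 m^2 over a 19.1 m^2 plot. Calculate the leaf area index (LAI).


Formula: LAI = total leaf area / ground area  (dimensionless)
LAI = 63.2 m^2 / 19.1 m^2
LAI = 3.31

3.31


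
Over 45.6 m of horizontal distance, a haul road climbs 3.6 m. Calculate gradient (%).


Formula: Gradient = rise / run * 100
Gradient = 3.6 / 45.6 * 100 = 7.9%

7.9


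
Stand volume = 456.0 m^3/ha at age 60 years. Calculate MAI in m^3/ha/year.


Formula: MAI = Total Volume / Stand Age
MAI = 456.0 m^3/ha / 60 years
MAI = 7.6 m^3/ha/year

7.6


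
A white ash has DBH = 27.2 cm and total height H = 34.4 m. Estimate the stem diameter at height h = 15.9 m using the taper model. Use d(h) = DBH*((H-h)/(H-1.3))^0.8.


Taper: d(h) = DBH * ((H - h) / (H - 1.3))^0.8
Numerator = H - h = 34.4 - 15.9 = 18.5 m
Denominator = H - 1.3 = 34.4 - 1.3 = 33.1 m
Ratio = 18.5 / 33.1 = 0.55891
d = 27.2 * 0.55891^0.8 = 17.1 cm

17.1


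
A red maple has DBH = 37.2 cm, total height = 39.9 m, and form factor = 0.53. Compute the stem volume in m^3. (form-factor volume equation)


Formula: V = pi * (DBH/200)^2 * H * ff
Radius = DBH/200 = 37.2/200 = 0.186 m
Radius^2 = 0.186^2 = 0.034596 m^2
V = pi * 0.034596 * 39.9 * 0.53
V = 2.298 m^3

2.298


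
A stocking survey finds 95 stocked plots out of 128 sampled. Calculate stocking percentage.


Formula: Stocking % = stocked plots / total plots * 100
Stocking = 95 / 128 * 100
Stocking = 0.7422 * 100 = 74.2%

74.2


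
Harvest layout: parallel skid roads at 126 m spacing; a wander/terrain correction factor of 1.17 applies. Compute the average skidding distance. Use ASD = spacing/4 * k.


Formula: ASD = (spacing / 4) * correction
Uncorrected distance = spacing / 4 = 126 / 4 = 31.5 m
ASD = 31.5 * 1.17 = 37 m

37


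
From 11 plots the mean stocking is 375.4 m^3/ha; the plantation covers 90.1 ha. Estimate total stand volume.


Formula: Total Volume = Mean Volume per ha * Total Area
Total Volume = 375.4 m^3/ha * 90.1 ha
Total Volume = 33824 m^3

33824


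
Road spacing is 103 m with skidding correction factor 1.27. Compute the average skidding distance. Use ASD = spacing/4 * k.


Formula: ASD = (spacing / 4) * correction
Uncorrected distance = spacing / 4 = 103 / 4 = 25.75 m
ASD = 25.75 * 1.27 = 33 m

33


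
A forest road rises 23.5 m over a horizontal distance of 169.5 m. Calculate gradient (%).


Formula: Gradient = rise / run * 100
Gradient = 23.5 / 169.5 * 100 = 13.9%

13.9


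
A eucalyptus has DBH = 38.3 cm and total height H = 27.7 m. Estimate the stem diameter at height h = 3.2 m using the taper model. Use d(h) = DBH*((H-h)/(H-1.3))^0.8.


Taper: d(h) = DBH * ((H - h) / (H - 1.3))^0.8
Numerator = H - h = 27.7 - 3.2 = 24.5 m
Denominator = H - 1.3 = 27.7 - 1.3 = 26.4 m
Ratio = 24.5 / 26.4 = 0.92803
d = 38.3 * 0.92803^0.8 = 36.1 cm

36.1


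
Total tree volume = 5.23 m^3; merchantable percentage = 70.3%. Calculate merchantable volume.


Formula: MV = V_total * (merchantable_pct / 100)
Merchantable fraction = 70.3% / 100 = 0.703
MV = 5.23 m^3 * 0.703 = 3.677 m^3

3.677


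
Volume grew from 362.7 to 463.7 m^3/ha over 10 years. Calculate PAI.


Formula: PAI = (V_T2 - V_T1) / (T2 - T1)
Volume increment = 463.7 - 362.7 = 101.0 m^3/ha
PAI = 101.0 / 10 = 10.1 m^3/ha/year

10.1


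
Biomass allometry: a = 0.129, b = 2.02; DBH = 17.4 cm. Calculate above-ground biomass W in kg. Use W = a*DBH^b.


Formula: W = a * DBH^b  (allometric power law)
DBH^b = 17.4^2.02 = 320.5601
W = 0.129 * 320.5601 = 41.4 kg

41.4


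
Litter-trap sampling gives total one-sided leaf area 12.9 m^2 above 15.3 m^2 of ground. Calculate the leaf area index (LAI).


Formula: LAI = total leaf area / ground area  (dimensionless)
LAI = 12.9 m^2 / 15.3 m^2
LAI = 0.84

0.84


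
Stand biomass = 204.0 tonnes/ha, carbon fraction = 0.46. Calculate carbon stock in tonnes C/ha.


Formula: Carbon Stock = Biomass * Carbon Fraction
C = 204.0 t/ha * 0.46
C = 93.8 t C/ha

93.8


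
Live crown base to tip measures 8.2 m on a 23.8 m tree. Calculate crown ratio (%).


Formula: Crown Ratio = (Crown Length / Total Height) * 100
CR = (8.2 m / 23.8 m) * 100
CR = 0.3445 * 100 = 34.5%

34.5


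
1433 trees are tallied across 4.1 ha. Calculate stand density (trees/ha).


Formula: Stand Density = N_trees / Area_ha
Density = 1433 trees / 4.1 ha
Density = 350 trees/ha

350


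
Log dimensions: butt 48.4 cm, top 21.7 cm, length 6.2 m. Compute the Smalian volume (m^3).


Smalian: V = (A1 + A2)/2 * L,  A = pi*(D/200)^2
A1 = pi*(48.4/200)^2 = 0.183984 m^2
A2 = pi*(21.7/200)^2 = 0.036984 m^2
V = (0.183984+0.036984)/2*6.2 = 0.685 m^3

0.685


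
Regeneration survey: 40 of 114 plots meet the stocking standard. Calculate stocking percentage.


Formula: Stocking % = stocked plots / total plots * 100
Stocking = 40 / 114 * 100
Stocking = 0.3509 * 100 = 35.1%

35.1


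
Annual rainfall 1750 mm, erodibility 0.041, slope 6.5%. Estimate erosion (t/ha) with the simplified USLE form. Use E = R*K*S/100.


Formula: E = R * K * S / 100  (simplified USLE)
R * K = 1750 * 0.041 = 71.75
E = 71.75 * 6.5 / 100 = 4.66 t/ha

4.66


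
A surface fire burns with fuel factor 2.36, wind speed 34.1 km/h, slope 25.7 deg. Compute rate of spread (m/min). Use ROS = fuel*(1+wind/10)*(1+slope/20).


Formula: ROS = fuel * (1 + wind/10) * (1 + slope/20)
Wind factor = 1 + 34.1/10 = 4.41
Slope factor = 1 + 25.7/20 = 2.285
ROS = 2.36 * 4.41 * 2.285 = 23.78 m/min

23.78


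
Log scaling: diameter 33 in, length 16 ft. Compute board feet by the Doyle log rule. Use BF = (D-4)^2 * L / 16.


Doyle: BF = (D - 4)^2 * L / 16
Adjusted diameter = 33 - 4 = 29 in
(D-4)^2 = 29^2 = 841
BF = 841 * 16 / 16 = 841 BF

841


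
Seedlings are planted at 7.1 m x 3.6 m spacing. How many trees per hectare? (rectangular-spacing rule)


Formula: TPH = 10000 m^2/ha / (spacing_x * spacing_y)
Area per tree = 7.1 m * 3.6 m = 25.56 m^2
TPH = 10000 / 25.56 = 391 trees/ha

391


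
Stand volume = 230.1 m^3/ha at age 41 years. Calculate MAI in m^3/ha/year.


Formula: MAI = Total Volume / Stand Age
MAI = 230.1 m^3/ha / 41 years
MAI = 5.61 m^3/ha/year

5.61


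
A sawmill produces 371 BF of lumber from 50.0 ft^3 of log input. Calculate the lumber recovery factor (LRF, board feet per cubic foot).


Formula: LRF = Lumber Output (BF) / Log Input (ft^3)
LRF = 371 BF / 50.0 ft^3
LRF = 7.42 BF/ft^3

7.42


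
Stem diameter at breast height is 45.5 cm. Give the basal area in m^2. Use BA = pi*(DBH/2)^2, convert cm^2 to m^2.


Formula: BA = pi * (DBH/2)^2 / 10000  (cm^2 to m^2)
Radius = DBH/2 = 45.5/2 = 22.75 cm
BA = pi * 22.75^2 / 10000
   = 1625.9705 cm^2 / 10000
   = 0.1626 m^2

0.1626


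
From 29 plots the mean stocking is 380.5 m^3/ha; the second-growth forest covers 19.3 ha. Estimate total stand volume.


Formula: Total Volume = Mean Volume per ha * Total Area
Total Volume = 380.5 m^3/ha * 19.3 ha
Total Volume = 7344 m^3

7344


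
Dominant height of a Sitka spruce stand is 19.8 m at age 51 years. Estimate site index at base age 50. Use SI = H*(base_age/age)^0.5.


Formula: SI = H_dom * (base_age / age)^0.5
Age ratio = 50 / 51 = 0.98039
sqrt(age_ratio) = 0.99015
SI = 19.8 * 0.99015 = 19.6 m

19.6


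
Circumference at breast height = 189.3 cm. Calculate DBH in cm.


Formula: DBH = C / pi
DBH = 189.3 / pi
pi = 3.14159...
DBH = 60.3 cm

60.3


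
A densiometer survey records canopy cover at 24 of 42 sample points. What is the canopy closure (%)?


Formula: Canopy closure = covered points / total points * 100
Closure = 24 / 42 * 100
Closure = 0.5714 * 100 = 57.1%

57.1


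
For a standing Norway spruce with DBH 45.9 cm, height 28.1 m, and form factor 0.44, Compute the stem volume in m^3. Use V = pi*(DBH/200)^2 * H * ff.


Formula: V = pi * (DBH/200)^2 * H * ff
Radius = DBH/200 = 45.9/200 = 0.2295 m
Radius^2 = 0.2295^2 = 0.05267025 m^2
V = pi * 0.05267025 * 28.1 * 0.44
V = 2.046 m^3

2.046


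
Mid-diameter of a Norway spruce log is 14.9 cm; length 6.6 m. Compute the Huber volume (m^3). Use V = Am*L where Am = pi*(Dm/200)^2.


Huber: V = Am * L,  Am = pi*(Dm/200)^2
Am = pi*(14.9/200)^2 = 0.017437 m^2
V = 0.017437*6.6 = 0.1151 m^3

0.1151


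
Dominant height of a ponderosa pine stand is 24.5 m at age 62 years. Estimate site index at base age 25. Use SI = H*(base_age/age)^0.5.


Formula: SI = H_dom * (base_age / age)^0.5
Age ratio = 25 / 62 = 0.40323
sqrt(age_ratio) = 0.635
SI = 24.5 * 0.635 = 15.6 m

15.6


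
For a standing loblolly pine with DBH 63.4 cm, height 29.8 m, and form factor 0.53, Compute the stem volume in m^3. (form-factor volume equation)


Formula: V = pi * (DBH/200)^2 * H * ff
Radius = DBH/200 = 63.4/200 = 0.317 m
Radius^2 = 0.317^2 = 0.100489 m^2
V = pi * 0.100489 * 29.8 * 0.53
V = 4.986 m^3

4.986


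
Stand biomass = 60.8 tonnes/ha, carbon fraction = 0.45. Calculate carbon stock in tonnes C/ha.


Formula: Carbon Stock = Biomass * Carbon Fraction
C = 60.8 t/ha * 0.45
C = 27.4 t C/ha

27.4


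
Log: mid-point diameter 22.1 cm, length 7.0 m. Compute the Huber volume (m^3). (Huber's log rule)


Huber: V = Am * L,  Am = pi*(Dm/200)^2
Am = pi*(22.1/200)^2 = 0.03836 m^2
V = 0.03836*7.0 = 0.2685 m^3

0.2685
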